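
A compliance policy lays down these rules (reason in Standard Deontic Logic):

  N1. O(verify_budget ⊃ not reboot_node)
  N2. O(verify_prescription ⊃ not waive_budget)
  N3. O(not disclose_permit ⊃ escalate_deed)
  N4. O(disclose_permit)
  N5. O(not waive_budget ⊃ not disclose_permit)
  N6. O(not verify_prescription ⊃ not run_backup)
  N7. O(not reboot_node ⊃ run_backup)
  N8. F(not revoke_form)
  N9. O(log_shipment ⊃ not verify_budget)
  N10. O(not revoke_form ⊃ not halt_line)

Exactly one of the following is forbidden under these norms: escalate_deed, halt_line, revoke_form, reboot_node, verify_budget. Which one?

From premise 4 we have O(disclose_permit).
Premise 5 is O(not waive_budget ⊃ not disclose_permit); contrapositively O(disclose_permit ⊃ waive_budget). Since O(disclose_permit) holds, K gives O(waive_budget).
Premise 2 is O(verify_prescription ⊃ not waive_budget); contrapositively O(waive_budget ⊃ not verify_prescription). Since O(waive_budget) holds, K gives O(not verify_prescription).
From O(not verify_prescription) and premise 6, O(not verify_prescription ⊃ not run_backup), we obtain O(not run_backup).
Premise 7 is O(not reboot_node ⊃ run_backup); contrapositively O(not run_backup ⊃ reboot_node). Since O(not run_backup) holds, K gives O(reboot_node).
Premise 1 is O(verify_budget ⊃ not reboot_node); contrapositively O(reboot_node ⊃ not verify_budget). Since O(reboot_node) holds, K gives O(not verify_budget).
So O(not verify_budget) holds, i.e. verify_budget is forbidden. None of the other listed options is forbidden under the premises.

verify_budget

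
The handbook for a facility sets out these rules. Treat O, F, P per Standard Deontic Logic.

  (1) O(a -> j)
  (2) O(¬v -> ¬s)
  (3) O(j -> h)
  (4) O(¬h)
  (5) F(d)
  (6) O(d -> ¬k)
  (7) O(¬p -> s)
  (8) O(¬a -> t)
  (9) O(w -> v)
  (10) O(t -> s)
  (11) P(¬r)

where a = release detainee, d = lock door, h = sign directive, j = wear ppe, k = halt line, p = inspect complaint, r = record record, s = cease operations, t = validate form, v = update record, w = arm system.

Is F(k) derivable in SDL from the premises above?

No

Premise 6 is O(d -> ¬k), but O(d) is not derivable from the premises, so it does not yield O(¬k).
No other premise forces O(¬k). An ideal world satisfying every premise can still have k true, so F(k) is not derivable.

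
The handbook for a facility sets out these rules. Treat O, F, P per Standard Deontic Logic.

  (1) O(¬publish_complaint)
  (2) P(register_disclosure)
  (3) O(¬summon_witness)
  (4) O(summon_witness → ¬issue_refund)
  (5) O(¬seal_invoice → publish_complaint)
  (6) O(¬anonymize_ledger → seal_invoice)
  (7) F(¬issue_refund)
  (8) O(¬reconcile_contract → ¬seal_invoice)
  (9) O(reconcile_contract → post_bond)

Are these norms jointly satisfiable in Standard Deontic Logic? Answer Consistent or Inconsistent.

Premise 4 is O(summon_witness → ¬issue_refund), but O(summon_witness) is not derivable from the premises, so it does not yield O(¬issue_refund).
So O(¬issue_refund) is not derivable, and the apparent clash with O(issue_refund) does not arise.
A world satisfying every obligation exists (e.g. anonymize_ledger=false, issue_refund=true, post_bond=true, publish_complaint=false, reconcile_contract=true, register_disclosure=false, seal_invoice=true, summon_witness=false); no atom is both obligatory and forbidden, so the set is consistent.

Consistent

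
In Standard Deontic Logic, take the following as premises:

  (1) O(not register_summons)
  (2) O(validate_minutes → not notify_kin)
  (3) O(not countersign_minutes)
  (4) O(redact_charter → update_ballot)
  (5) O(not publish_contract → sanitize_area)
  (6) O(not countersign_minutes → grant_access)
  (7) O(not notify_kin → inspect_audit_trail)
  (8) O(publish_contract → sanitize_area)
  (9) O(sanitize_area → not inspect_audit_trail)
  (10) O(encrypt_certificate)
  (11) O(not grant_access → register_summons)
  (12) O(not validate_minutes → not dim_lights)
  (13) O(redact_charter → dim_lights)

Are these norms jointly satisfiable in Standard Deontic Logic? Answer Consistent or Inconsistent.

Premise 11 is O(not grant_access → register_summons), but O(not grant_access) is not derivable from the premises, so it does not yield O(register_summons).
So O(register_summons) is not derivable, and the apparent clash with O(not register_summons) does not arise.
A world satisfying every obligation exists (e.g. countersign_minutes=false, dim_lights=false, encrypt_certificate=true, grant_access=true, inspect_audit_trail=false, notify_kin=true, publish_contract=false, redact_charter=false, register_summons=false, sanitize_area=true, update_ballot=false, validate_minutes=false); no atom is both obligatory and forbidden, so the set is consistent.

Consistent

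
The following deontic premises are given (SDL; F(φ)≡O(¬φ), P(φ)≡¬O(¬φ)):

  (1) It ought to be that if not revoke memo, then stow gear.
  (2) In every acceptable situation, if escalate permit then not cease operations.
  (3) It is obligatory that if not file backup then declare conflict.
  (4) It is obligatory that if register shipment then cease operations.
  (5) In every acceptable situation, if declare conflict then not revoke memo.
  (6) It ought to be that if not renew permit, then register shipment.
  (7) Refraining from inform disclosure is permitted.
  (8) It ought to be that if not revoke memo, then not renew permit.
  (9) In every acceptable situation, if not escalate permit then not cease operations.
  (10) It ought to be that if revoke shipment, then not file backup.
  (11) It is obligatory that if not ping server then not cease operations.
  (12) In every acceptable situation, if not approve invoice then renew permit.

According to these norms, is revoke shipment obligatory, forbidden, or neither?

Premises 2 and 9 are O(escalate_permit → ¬cease_operations) and O(¬escalate_permit → ¬cease_operations); every ideal world satisfies escalate_permit or ¬escalate_permit, so in either case ¬cease_operations holds — hence O(¬cease_operations).
Premise 4, O(register_shipment → cease_operations), contraposes to O(¬cease_operations → ¬register_shipment); with O(¬cease_operations) we get O(¬register_shipment).
Premise 6 is O(¬renew_permit → register_shipment); contrapositively O(¬register_shipment → renew_permit). Since O(¬register_shipment) holds, K gives O(renew_permit).
The contrapositive of premise 8 (O(¬revoke_memo → ¬renew_permit)) is O(renew_permit → revoke_memo), and O(renew_permit) is already established, so O(revoke_memo).
The contrapositive of premise 5 (O(declare_conflict → ¬revoke_memo)) is O(revoke_memo → ¬declare_conflict), and O(revoke_memo) is already established, so O(¬declare_conflict).
Premise 3 is O(¬file_backup → declare_conflict); contrapositively O(¬declare_conflict → file_backup). Since O(¬declare_conflict) holds, K gives O(file_backup).
Premise 10, O(revoke_shipment → ¬file_backup), contraposes to O(file_backup → ¬revoke_shipment); with O(file_backup) we get O(¬revoke_shipment).
Premises 1, 7, 11, 12 do not contribute to this derivation.
Thus O(¬revoke_shipment), which is F(revoke_shipment): revoke_shipment is forbidden.

Forbidden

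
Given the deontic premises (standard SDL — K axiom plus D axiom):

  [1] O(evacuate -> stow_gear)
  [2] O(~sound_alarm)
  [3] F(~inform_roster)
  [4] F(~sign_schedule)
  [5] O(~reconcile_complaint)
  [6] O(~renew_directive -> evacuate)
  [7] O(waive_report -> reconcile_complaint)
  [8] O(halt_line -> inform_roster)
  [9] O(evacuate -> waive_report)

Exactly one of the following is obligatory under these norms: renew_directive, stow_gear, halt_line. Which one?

From premise 5 we have O(~reconcile_complaint).
The contrapositive of premise 7 (O(waive_report -> reconcile_complaint)) is O(~reconcile_complaint -> ~waive_report), and O(~reconcile_complaint) is already established, so O(~waive_report).
The contrapositive of premise 9 (O(evacuate -> waive_report)) is O(~waive_report -> ~evacuate), and O(~waive_report) is already established, so O(~evacuate).
The contrapositive of premise 6 (O(~renew_directive -> evacuate)) is O(~evacuate -> renew_directive), and O(~evacuate) is already established, so O(renew_directive).
So O(renew_directive) holds — renew_directive is obligatory. None of the other listed options is made obligatory by any chain of premises.

renew_directive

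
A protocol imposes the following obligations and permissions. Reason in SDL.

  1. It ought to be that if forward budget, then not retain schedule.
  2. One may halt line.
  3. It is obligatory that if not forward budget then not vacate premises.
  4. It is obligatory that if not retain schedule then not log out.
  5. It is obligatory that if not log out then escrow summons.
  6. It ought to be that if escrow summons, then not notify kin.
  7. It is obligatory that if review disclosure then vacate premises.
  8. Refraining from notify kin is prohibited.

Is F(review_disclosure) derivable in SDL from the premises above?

Yes

Premise 8, F(¬notify_kin), is equivalent to O(notify_kin).
The contrapositive of premise 6 (O(escrow_summons → ¬notify_kin)) is O(notify_kin → ¬escrow_summons), and O(notify_kin) is already established, so O(¬escrow_summons).
Premise 5 is O(¬log_out → escrow_summons); contrapositively O(¬escrow_summons → log_out). Since O(¬escrow_summons) holds, K gives O(log_out).
The contrapositive of premise 4 (O(¬retain_schedule → ¬log_out)) is O(log_out → retain_schedule), and O(log_out) is already established, so O(retain_schedule).
Premise 1, O(forward_budget → ¬retain_schedule), contraposes to O(retain_schedule → ¬forward_budget); with O(retain_schedule) we get O(¬forward_budget).
Applying K to premise 3 (O(¬forward_budget → ¬vacate_premises)) and O(¬forward_budget) yields O(¬vacate_premises).
Premise 7 is O(review_disclosure → vacate_premises); contrapositively O(¬vacate_premises → ¬review_disclosure). Since O(¬vacate_premises) holds, K gives O(¬review_disclosure).
Premise 2 does not contribute to this derivation.
So O(¬review_disclosure) holds, i.e. F(review_disclosure). The claim follows.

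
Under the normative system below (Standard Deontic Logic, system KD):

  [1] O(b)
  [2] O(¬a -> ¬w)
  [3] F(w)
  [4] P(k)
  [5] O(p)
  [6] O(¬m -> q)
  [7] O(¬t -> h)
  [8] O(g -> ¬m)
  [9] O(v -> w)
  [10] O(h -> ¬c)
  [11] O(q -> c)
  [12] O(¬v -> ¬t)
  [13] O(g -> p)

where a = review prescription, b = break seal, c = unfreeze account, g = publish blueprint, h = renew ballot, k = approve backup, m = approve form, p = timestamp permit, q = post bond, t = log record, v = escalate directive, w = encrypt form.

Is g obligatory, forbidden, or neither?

Forbidden

F(w) at premise 3 means O(¬w).
The contrapositive of premise 9 (O(v -> w)) is O(¬w -> ¬v), and O(¬w) is already established, so O(¬v).
From O(¬v) and premise 12, O(¬v -> ¬t), we obtain O(¬t).
With premise 7, O(¬t -> h), the K-axiom yields O(h).
Premise 10 is O(h -> ¬c); since O(h), deontic closure gives O(¬c).
Premise 11 is O(q -> c); contrapositively O(¬c -> ¬q). Since O(¬c) holds, K gives O(¬q).
Premise 6, O(¬m -> q), contraposes to O(¬q -> m); with O(¬q) we get O(m).
Premise 8, O(g -> ¬m), contraposes to O(m -> ¬g); with O(m) we get O(¬g).
Premises 1, 2, 4, 5, 13 do not contribute to this derivation.
Thus O(¬g), which is F(g): g is forbidden.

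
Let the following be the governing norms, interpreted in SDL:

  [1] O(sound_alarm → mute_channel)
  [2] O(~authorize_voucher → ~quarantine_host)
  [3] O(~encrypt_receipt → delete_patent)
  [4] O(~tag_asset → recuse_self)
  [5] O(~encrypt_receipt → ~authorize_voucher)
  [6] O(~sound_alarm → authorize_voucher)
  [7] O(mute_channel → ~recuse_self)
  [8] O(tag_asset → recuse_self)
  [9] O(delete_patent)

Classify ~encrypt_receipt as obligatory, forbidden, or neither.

Premises 8 and 4 are O(tag_asset → recuse_self) and O(~tag_asset → recuse_self); every ideal world satisfies tag_asset or ~tag_asset, so in either case recuse_self holds — hence O(recuse_self).
The contrapositive of premise 7 (O(mute_channel → ~recuse_self)) is O(recuse_self → ~mute_channel), and O(recuse_self) is already established, so O(~mute_channel).
Premise 1, O(sound_alarm → mute_channel), contraposes to O(~mute_channel → ~sound_alarm); with O(~mute_channel) we get O(~sound_alarm).
Applying K to premise 6 (O(~sound_alarm → authorize_voucher)) and O(~sound_alarm) yields O(authorize_voucher).
Premise 5 is O(~encrypt_receipt → ~authorize_voucher); contrapositively O(authorize_voucher → encrypt_receipt). Since O(authorize_voucher) holds, K gives O(encrypt_receipt).
Premises 2, 3, 9 do not contribute to this derivation.
Thus O(encrypt_receipt), which is F(~encrypt_receipt): ~encrypt_receipt is forbidden.

Forbidden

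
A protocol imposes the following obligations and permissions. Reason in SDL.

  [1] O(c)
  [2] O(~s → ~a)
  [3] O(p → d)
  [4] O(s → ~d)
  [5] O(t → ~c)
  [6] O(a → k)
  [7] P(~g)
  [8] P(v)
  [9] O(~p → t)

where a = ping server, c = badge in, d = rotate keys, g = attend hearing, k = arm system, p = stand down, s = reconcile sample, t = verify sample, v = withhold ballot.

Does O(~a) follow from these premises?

Premise 1 states O(c) outright.
Premise 5, O(t → ~c), contraposes to O(c → ~t); with O(c) we get O(~t).
Premise 9 is O(~p → t); contrapositively O(~t → p). Since O(~t) holds, K gives O(p).
Premise 3 is O(p → d); since O(p), deontic closure gives O(d).
Premise 4, O(s → ~d), contraposes to O(d → ~s); with O(d) we get O(~s).
Premise 2 is O(~s → ~a); since O(~s), deontic closure gives O(~a).
Premises 6, 7, 8 do not contribute to this derivation.
So O(~a) follows.

Yes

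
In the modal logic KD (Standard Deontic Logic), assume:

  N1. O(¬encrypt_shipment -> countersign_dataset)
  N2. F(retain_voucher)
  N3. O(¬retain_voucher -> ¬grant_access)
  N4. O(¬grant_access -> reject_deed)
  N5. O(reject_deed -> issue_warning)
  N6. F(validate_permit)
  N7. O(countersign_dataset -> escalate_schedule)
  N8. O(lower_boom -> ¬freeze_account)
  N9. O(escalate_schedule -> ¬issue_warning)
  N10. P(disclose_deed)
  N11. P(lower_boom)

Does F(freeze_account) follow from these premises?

No

Premise 8 is O(lower_boom -> ¬freeze_account), but O(lower_boom) is not derivable from the premises (the permission P(lower_boom) asserts only ¬O(¬lower_boom), not O(lower_boom)), so it does not yield O(¬freeze_account).
No other premise forces O(¬freeze_account). An ideal world satisfying every premise can still have freeze_account true, so F(freeze_account) is not derivable.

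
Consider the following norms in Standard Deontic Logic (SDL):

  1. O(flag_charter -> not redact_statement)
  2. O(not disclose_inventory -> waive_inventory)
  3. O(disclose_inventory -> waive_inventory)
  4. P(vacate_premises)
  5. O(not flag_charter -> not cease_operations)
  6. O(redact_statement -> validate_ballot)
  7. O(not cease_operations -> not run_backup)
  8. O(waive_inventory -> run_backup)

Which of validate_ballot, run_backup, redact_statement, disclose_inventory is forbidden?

redact_statement

Premises 2 and 3 cover both cases: O(not disclose_inventory -> waive_inventory) and O(disclose_inventory -> waive_inventory). Since not disclose_inventory ∨ disclose_inventory is a tautology, O(waive_inventory) follows.
Premise 8 is O(waive_inventory -> run_backup); since O(waive_inventory), deontic closure gives O(run_backup).
Premise 7, O(not cease_operations -> not run_backup), contraposes to O(run_backup -> cease_operations); with O(run_backup) we get O(cease_operations).
Premise 5 is O(not flag_charter -> not cease_operations); contrapositively O(cease_operations -> flag_charter). Since O(cease_operations) holds, K gives O(flag_charter).
From O(flag_charter) and premise 1, O(flag_charter -> not redact_statement), we obtain O(not redact_statement).
So O(not redact_statement) holds, i.e. redact_statement is forbidden. None of the other listed options is forbidden under the premises.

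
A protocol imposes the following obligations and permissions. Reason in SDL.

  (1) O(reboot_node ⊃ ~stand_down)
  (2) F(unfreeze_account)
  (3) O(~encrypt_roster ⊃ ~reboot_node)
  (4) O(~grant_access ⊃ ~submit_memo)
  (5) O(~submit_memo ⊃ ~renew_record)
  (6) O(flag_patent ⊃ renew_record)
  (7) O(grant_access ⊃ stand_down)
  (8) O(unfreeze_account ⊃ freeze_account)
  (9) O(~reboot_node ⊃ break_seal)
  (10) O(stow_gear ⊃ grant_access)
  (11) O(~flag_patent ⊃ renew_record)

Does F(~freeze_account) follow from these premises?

No

Premise 8 is O(unfreeze_account ⊃ freeze_account), but O(unfreeze_account) is not derivable from the premises, so it does not yield O(freeze_account).
No other premise forces O(freeze_account). An ideal world satisfying every premise can still have ~freeze_account true, so F(~freeze_account) is not derivable.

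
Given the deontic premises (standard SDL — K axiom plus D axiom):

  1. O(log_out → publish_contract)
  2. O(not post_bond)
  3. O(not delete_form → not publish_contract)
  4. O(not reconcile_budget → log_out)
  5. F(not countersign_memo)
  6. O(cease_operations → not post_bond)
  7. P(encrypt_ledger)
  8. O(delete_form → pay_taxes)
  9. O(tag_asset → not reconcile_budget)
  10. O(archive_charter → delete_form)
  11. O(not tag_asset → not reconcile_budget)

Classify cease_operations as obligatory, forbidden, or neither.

Neither

Premise 6 is O(cease_operations → not post_bond); even if O(not post_bond) held, inferring O(cease_operations) would be affirming the consequent — invalid.
No premise or chain of K-axiom applications forces O(cease_operations), and none forces O(not cease_operations). So cease_operations is neither obligatory nor forbidden under these norms.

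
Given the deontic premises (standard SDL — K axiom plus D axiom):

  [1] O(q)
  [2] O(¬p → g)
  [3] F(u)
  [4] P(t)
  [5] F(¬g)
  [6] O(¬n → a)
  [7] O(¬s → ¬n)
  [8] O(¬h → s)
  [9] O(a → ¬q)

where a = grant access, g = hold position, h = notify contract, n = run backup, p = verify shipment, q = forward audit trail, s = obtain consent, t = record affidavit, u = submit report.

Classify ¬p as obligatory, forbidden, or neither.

Premise 2 is O(¬p → g); even if O(g) held, inferring O(¬p) would be affirming the consequent — invalid.
No premise or chain of K-axiom applications forces O(¬p), and none forces O(p). So ¬p is neither obligatory nor forbidden under these norms.

Neither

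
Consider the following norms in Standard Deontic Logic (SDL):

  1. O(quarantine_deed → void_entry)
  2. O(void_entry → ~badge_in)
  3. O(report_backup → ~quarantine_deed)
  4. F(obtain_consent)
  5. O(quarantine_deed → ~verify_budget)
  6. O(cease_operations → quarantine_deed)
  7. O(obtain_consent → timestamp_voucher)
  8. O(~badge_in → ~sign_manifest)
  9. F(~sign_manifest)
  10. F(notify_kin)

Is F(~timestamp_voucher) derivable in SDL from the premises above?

No

Premise 7 is O(obtain_consent → timestamp_voucher), but O(obtain_consent) is not derivable from the premises, so it does not yield O(timestamp_voucher).
No other premise forces O(timestamp_voucher). An ideal world satisfying every premise can still have ~timestamp_voucher true, so F(~timestamp_voucher) is not derivable.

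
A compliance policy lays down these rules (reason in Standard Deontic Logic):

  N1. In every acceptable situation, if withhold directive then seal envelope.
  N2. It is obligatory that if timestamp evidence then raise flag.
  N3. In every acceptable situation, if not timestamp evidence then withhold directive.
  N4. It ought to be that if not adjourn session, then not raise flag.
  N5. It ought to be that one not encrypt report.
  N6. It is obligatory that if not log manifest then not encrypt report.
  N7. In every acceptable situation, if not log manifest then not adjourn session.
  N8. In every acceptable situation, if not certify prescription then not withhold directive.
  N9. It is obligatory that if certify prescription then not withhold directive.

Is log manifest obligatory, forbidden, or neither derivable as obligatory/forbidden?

Premises 8 and 9 cover both cases: O(¬certify_prescription → ¬withhold_directive) and O(certify_prescription → ¬withhold_directive). Since ¬certify_prescription ∨ certify_prescription is a tautology, O(¬withhold_directive) follows.
Premise 3 is O(¬timestamp_evidence → withhold_directive); contrapositively O(¬withhold_directive → timestamp_evidence). Since O(¬withhold_directive) holds, K gives O(timestamp_evidence).
With premise 2, O(timestamp_evidence → raise_flag), the K-axiom yields O(raise_flag).
Premise 4 is O(¬adjourn_session → ¬raise_flag); contrapositively O(raise_flag → adjourn_session). Since O(raise_flag) holds, K gives O(adjourn_session).
Premise 7 is O(¬log_manifest → ¬adjourn_session); contrapositively O(adjourn_session → log_manifest). Since O(adjourn_session) holds, K gives O(log_manifest).
Premises 1, 5, 6 do not contribute to this derivation.
Hence log_manifest is obligatory.

Obligatory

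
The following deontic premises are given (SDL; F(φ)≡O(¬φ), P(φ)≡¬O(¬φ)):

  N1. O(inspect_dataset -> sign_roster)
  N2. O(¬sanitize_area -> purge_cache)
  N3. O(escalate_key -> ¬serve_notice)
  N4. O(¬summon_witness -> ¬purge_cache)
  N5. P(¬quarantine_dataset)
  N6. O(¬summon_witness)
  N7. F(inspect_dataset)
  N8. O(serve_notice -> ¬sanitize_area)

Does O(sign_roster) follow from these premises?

No

Premise 1 is O(inspect_dataset -> sign_roster), but O(inspect_dataset) is not derivable from the premises, so it does not yield O(sign_roster).
No other premise forces O(sign_roster). An ideal world satisfying every premise can still have sign_roster false, so O(sign_roster) is not derivable.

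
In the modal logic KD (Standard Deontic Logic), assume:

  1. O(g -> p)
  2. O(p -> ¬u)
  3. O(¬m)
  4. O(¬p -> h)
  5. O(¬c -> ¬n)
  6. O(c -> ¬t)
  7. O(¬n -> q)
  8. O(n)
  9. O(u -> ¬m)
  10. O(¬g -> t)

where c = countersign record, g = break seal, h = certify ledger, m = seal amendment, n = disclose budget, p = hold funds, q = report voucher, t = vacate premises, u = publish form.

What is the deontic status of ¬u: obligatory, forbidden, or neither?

From premise 8 we have O(n).
Premise 5, O(¬c -> ¬n), contraposes to O(n -> c); with O(n) we get O(c).
With premise 6, O(c -> ¬t), the K-axiom yields O(¬t).
The contrapositive of premise 10 (O(¬g -> t)) is O(¬t -> g), and O(¬t) is already established, so O(g).
With premise 1, O(g -> p), the K-axiom yields O(p).
Applying K to premise 2 (O(p -> ¬u)) and O(p) yields O(¬u).
Premises 3, 4, 7, 9 do not contribute to this derivation.
Hence ¬u is obligatory.

Obligatory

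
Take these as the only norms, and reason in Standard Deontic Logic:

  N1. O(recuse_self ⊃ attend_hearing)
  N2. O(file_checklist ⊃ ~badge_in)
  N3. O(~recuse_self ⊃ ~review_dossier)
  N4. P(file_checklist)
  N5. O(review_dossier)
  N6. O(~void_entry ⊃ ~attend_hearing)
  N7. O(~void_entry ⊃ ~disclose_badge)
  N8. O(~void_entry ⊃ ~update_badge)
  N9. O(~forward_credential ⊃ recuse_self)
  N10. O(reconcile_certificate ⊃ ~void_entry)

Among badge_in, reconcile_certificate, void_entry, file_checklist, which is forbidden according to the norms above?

From premise 5 we have O(review_dossier).
The contrapositive of premise 3 (O(~recuse_self ⊃ ~review_dossier)) is O(review_dossier ⊃ recuse_self), and O(review_dossier) is already established, so O(recuse_self).
From O(recuse_self) and premise 1, O(recuse_self ⊃ attend_hearing), we obtain O(attend_hearing).
Premise 6, O(~void_entry ⊃ ~attend_hearing), contraposes to O(attend_hearing ⊃ void_entry); with O(attend_hearing) we get O(void_entry).
Premise 10 is O(reconcile_certificate ⊃ ~void_entry); contrapositively O(void_entry ⊃ ~reconcile_certificate). Since O(void_entry) holds, K gives O(~reconcile_certificate).
So O(~reconcile_certificate) holds, i.e. reconcile_certificate is forbidden. None of the other listed options is forbidden under the premises.

reconcile_certificate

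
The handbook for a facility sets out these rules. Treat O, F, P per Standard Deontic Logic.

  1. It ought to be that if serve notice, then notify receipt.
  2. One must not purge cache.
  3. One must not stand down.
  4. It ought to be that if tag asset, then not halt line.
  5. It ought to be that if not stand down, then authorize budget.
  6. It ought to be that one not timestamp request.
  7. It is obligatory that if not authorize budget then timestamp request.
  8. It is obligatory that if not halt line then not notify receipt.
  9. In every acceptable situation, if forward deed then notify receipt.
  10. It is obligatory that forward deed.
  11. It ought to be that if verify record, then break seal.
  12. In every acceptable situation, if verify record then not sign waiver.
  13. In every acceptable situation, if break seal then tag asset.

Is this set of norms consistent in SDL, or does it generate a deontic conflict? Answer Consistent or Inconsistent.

Premise 7 is O(¬authorize_budget → timestamp_request), but O(¬authorize_budget) is not derivable from the premises, so it does not yield O(timestamp_request).
So O(timestamp_request) is not derivable, and the apparent clash with O(¬timestamp_request) does not arise.
A world satisfying every obligation exists (e.g. authorize_budget=true, break_seal=false, forward_deed=true, halt_line=true, notify_receipt=true, purge_cache=false, serve_notice=false, sign_waiver=false, stand_down=false, tag_asset=false, timestamp_request=false, verify_record=false); no atom is both obligatory and forbidden, so the set is consistent.

Consistent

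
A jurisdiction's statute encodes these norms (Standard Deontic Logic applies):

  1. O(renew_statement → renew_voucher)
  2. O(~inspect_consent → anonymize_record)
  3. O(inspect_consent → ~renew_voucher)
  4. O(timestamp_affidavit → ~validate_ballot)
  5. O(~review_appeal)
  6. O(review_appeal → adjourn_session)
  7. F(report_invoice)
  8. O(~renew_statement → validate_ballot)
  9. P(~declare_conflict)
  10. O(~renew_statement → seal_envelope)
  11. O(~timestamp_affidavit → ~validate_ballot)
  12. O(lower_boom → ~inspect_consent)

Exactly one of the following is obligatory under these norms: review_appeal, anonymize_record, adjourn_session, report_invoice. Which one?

anonymize_record

Premises 11 and 4 cover both cases: O(~timestamp_affidavit → ~validate_ballot) and O(timestamp_affidavit → ~validate_ballot). Since ~timestamp_affidavit ∨ timestamp_affidavit is a tautology, O(~validate_ballot) follows.
The contrapositive of premise 8 (O(~renew_statement → validate_ballot)) is O(~validate_ballot → renew_statement), and O(~validate_ballot) is already established, so O(renew_statement).
Premise 1 is O(renew_statement → renew_voucher); since O(renew_statement), deontic closure gives O(renew_voucher).
The contrapositive of premise 3 (O(inspect_consent → ~renew_voucher)) is O(renew_voucher → ~inspect_consent), and O(renew_voucher) is already established, so O(~inspect_consent).
With premise 2, O(~inspect_consent → anonymize_record), the K-axiom yields O(anonymize_record).
So O(anonymize_record) holds — anonymize_record is obligatory. None of the other listed options is made obligatory by any chain of premises.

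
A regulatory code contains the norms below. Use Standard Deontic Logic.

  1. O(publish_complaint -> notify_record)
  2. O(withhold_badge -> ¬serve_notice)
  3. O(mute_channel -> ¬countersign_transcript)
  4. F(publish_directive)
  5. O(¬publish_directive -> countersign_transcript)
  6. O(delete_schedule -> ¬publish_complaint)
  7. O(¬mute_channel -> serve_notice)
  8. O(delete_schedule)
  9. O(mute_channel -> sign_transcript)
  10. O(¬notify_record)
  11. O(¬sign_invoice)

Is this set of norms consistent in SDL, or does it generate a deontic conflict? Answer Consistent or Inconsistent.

Premise 1 is O(publish_complaint -> notify_record), but O(publish_complaint) is not derivable from the premises, so it does not yield O(notify_record).
So O(notify_record) is not derivable, and the apparent clash with O(¬notify_record) does not arise.
A world satisfying every obligation exists (e.g. countersign_transcript=true, delete_schedule=true, mute_channel=false, notify_record=false, publish_complaint=false, publish_directive=false, serve_notice=true, sign_invoice=false, sign_transcript=false, withhold_badge=false); no atom is both obligatory and forbidden, so the set is consistent.

Consistent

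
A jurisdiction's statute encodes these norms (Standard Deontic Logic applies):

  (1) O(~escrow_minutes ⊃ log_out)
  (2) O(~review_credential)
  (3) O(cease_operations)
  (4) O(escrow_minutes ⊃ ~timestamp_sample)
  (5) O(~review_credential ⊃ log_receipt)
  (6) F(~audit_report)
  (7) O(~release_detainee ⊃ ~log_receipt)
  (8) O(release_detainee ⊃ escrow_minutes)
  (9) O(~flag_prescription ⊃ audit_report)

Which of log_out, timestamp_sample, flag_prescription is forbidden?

Premise 2 states O(~review_credential) outright.
Applying K to premise 5 (O(~review_credential ⊃ log_receipt)) and O(~review_credential) yields O(log_receipt).
Premise 7 is O(~release_detainee ⊃ ~log_receipt); contrapositively O(log_receipt ⊃ release_detainee). Since O(log_receipt) holds, K gives O(release_detainee).
From O(release_detainee) and premise 8, O(release_detainee ⊃ escrow_minutes), we obtain O(escrow_minutes).
Premise 4 is O(escrow_minutes ⊃ ~timestamp_sample); since O(escrow_minutes), deontic closure gives O(~timestamp_sample).
So O(~timestamp_sample) holds, i.e. timestamp_sample is forbidden. None of the other listed options is forbidden under the premises.

timestamp_sample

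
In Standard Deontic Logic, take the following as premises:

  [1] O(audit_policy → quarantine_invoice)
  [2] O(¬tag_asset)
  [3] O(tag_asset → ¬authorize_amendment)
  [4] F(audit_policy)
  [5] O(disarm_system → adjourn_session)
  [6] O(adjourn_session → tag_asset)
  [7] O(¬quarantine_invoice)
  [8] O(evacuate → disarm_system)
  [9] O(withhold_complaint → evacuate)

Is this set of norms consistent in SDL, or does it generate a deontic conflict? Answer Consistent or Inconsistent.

Consistent

Premise 1 is O(audit_policy → quarantine_invoice), but O(audit_policy) is not derivable from the premises, so it does not yield O(quarantine_invoice).
So O(quarantine_invoice) is not derivable, and the apparent clash with O(¬quarantine_invoice) does not arise.
A world satisfying every obligation exists (e.g. adjourn_session=false, audit_policy=false, authorize_amendment=false, disarm_system=false, evacuate=false, quarantine_invoice=false, tag_asset=false, withhold_complaint=false); no atom is both obligatory and forbidden, so the set is consistent.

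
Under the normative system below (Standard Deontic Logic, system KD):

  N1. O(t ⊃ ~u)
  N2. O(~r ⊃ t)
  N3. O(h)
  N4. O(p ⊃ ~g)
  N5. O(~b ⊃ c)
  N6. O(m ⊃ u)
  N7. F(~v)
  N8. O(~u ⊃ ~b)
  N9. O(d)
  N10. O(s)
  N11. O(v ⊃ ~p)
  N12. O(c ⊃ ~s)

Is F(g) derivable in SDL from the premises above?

Premise 4 is O(p ⊃ ~g), but O(p) is not derivable from the premises, so it does not yield O(~g).
No other premise forces O(~g). An ideal world satisfying every premise can still have g true, so F(g) is not derivable.

No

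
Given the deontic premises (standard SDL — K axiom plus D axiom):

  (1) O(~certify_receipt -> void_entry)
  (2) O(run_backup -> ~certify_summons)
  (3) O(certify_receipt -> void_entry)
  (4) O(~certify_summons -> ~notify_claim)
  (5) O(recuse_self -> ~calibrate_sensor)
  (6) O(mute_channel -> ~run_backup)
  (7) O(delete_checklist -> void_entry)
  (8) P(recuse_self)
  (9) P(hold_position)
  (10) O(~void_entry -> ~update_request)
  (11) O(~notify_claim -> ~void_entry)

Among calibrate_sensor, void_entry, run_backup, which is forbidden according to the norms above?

run_backup

By case analysis on ~certify_receipt: premise 1 gives O(~certify_receipt -> void_entry) and premise 3 gives O(certify_receipt -> void_entry), so O(void_entry) either way.
Premise 11 is O(~notify_claim -> ~void_entry); contrapositively O(void_entry -> notify_claim). Since O(void_entry) holds, K gives O(notify_claim).
Premise 4 is O(~certify_summons -> ~notify_claim); contrapositively O(notify_claim -> certify_summons). Since O(notify_claim) holds, K gives O(certify_summons).
The contrapositive of premise 2 (O(run_backup -> ~certify_summons)) is O(certify_summons -> ~run_backup), and O(certify_summons) is already established, so O(~run_backup).
So O(~run_backup) holds, i.e. run_backup is forbidden. None of the other listed options is forbidden under the premises.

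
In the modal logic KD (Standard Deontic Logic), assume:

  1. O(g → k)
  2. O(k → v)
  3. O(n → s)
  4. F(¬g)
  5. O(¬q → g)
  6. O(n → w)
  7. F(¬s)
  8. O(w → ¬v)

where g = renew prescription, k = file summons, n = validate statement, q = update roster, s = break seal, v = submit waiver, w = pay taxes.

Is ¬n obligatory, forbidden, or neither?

Obligatory

Premise 4 is F(¬g), i.e. O(g).
From O(g) and premise 1, O(g → k), we obtain O(k).
Applying K to premise 2 (O(k → v)) and O(k) yields O(v).
The contrapositive of premise 8 (O(w → ¬v)) is O(v → ¬w), and O(v) is already established, so O(¬w).
Premise 6, O(n → w), contraposes to O(¬w → ¬n); with O(¬w) we get O(¬n).
Premises 3, 5, 7 do not contribute to this derivation.
Hence ¬n is obligatory.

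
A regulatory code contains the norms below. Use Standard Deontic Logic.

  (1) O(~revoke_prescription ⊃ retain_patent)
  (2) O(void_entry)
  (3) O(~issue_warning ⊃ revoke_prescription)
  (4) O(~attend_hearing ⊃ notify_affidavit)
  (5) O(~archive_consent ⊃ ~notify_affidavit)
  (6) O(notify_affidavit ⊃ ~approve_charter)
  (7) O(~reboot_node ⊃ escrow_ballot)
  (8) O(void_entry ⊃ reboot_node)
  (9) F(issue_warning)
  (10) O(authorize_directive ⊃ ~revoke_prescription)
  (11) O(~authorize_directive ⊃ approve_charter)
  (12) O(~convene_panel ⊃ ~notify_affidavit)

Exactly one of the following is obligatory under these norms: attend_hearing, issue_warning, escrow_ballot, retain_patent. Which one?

attend_hearing

F(issue_warning) at premise 9 means O(~issue_warning).
Premise 3 is O(~issue_warning ⊃ revoke_prescription); since O(~issue_warning), deontic closure gives O(revoke_prescription).
The contrapositive of premise 10 (O(authorize_directive ⊃ ~revoke_prescription)) is O(revoke_prescription ⊃ ~authorize_directive), and O(revoke_prescription) is already established, so O(~authorize_directive).
From O(~authorize_directive) and premise 11, O(~authorize_directive ⊃ approve_charter), we obtain O(approve_charter).
The contrapositive of premise 6 (O(notify_affidavit ⊃ ~approve_charter)) is O(approve_charter ⊃ ~notify_affidavit), and O(approve_charter) is already established, so O(~notify_affidavit).
Premise 4 is O(~attend_hearing ⊃ notify_affidavit); contrapositively O(~notify_affidavit ⊃ attend_hearing). Since O(~notify_affidavit) holds, K gives O(attend_hearing).
So O(attend_hearing) holds — attend_hearing is obligatory. None of the other listed options is made obligatory by any chain of premises.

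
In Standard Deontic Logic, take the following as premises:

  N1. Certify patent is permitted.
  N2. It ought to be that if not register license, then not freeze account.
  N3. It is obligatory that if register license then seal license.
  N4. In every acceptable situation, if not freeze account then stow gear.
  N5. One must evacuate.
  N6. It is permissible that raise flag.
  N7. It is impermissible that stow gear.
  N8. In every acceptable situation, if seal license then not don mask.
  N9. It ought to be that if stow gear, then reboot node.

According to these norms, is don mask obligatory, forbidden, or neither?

Premise 7, F(stow_gear), is equivalent to O(¬stow_gear).
The contrapositive of premise 4 (O(¬freeze_account → stow_gear)) is O(¬stow_gear → freeze_account), and O(¬stow_gear) is already established, so O(freeze_account).
Premise 2 is O(¬register_license → ¬freeze_account); contrapositively O(freeze_account → register_license). Since O(freeze_account) holds, K gives O(register_license).
Premise 3 is O(register_license → seal_license); since O(register_license), deontic closure gives O(seal_license).
Applying K to premise 8 (O(seal_license → ¬don_mask)) and O(seal_license) yields O(¬don_mask).
Premises 1, 5, 6, 9 do not contribute to this derivation.
Thus O(¬don_mask), which is F(don_mask): don_mask is forbidden.

Forbidden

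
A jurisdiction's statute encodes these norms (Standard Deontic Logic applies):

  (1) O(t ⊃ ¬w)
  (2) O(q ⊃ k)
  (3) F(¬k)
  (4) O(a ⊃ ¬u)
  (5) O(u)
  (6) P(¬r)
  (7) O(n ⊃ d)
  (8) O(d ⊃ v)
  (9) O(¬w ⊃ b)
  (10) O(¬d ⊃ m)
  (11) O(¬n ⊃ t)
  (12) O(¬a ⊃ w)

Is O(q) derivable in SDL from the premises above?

Premise 2 is O(q ⊃ k); even if O(k) held, inferring O(q) would be affirming the consequent — invalid.
No other premise forces O(q). An ideal world satisfying every premise can still have q false, so O(q) is not derivable.

No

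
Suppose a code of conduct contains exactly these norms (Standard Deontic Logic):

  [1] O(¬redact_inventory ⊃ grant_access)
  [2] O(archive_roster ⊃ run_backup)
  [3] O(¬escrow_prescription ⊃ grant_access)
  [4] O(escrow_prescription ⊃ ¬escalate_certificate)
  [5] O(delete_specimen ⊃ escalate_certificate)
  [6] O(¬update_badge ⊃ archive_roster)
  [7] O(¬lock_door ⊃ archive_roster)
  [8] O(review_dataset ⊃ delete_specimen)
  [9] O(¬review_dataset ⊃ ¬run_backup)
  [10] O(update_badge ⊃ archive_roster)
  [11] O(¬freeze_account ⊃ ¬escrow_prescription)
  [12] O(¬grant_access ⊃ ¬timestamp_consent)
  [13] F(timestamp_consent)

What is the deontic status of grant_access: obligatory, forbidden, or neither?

Premises 10 and 6 cover both cases: O(update_badge ⊃ archive_roster) and O(¬update_badge ⊃ archive_roster). Since update_badge ∨ ¬update_badge is a tautology, O(archive_roster) follows.
Applying K to premise 2 (O(archive_roster ⊃ run_backup)) and O(archive_roster) yields O(run_backup).
Premise 9 is O(¬review_dataset ⊃ ¬run_backup); contrapositively O(run_backup ⊃ review_dataset). Since O(run_backup) holds, K gives O(review_dataset).
With premise 8, O(review_dataset ⊃ delete_specimen), the K-axiom yields O(delete_specimen).
Applying K to premise 5 (O(delete_specimen ⊃ escalate_certificate)) and O(delete_specimen) yields O(escalate_certificate).
Premise 4, O(escrow_prescription ⊃ ¬escalate_certificate), contraposes to O(escalate_certificate ⊃ ¬escrow_prescription); with O(escalate_certificate) we get O(¬escrow_prescription).
Applying K to premise 3 (O(¬escrow_prescription ⊃ grant_access)) and O(¬escrow_prescription) yields O(grant_access).
Premises 1, 7, 11, 12, 13 do not contribute to this derivation.
Hence grant_access is obligatory.

Obligatory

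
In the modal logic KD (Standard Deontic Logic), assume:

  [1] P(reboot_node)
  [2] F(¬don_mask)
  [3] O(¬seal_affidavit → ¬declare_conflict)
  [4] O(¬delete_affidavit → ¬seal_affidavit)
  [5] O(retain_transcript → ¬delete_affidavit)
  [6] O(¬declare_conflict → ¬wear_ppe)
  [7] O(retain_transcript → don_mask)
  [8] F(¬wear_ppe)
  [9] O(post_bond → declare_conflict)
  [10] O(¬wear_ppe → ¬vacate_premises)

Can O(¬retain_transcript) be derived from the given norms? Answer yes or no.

Premise 8 is F(¬wear_ppe), i.e. O(wear_ppe).
Premise 6, O(¬declare_conflict → ¬wear_ppe), contraposes to O(wear_ppe → declare_conflict); with O(wear_ppe) we get O(declare_conflict).
Premise 3, O(¬seal_affidavit → ¬declare_conflict), contraposes to O(declare_conflict → seal_affidavit); with O(declare_conflict) we get O(seal_affidavit).
Premise 4 is O(¬delete_affidavit → ¬seal_affidavit); contrapositively O(seal_affidavit → delete_affidavit). Since O(seal_affidavit) holds, K gives O(delete_affidavit).
The contrapositive of premise 5 (O(retain_transcript → ¬delete_affidavit)) is O(delete_affidavit → ¬retain_transcript), and O(delete_affidavit) is already established, so O(¬retain_transcript).
Premises 1, 2, 7, 9, 10 do not contribute to this derivation.
So O(¬retain_transcript) follows.

Yes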